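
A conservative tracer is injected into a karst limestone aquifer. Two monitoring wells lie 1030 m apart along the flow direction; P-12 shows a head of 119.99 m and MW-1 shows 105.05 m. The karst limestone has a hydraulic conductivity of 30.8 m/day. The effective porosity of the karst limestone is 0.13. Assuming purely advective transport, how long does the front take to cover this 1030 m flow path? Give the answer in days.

Hydraulic gradient i = (119.99 − 105.05) / 1030 = 14.94 / 1030 = 0.01450.
Darcy flux q = K · i = 30.80 × 0.01450 = 0.4467 m/day.
Seepage velocity v = q / n_e = 0.4467 / 0.13 = 3.437 m/day.
Travel time t = L / v = 1030 / 3.437 = 299.7 days.

300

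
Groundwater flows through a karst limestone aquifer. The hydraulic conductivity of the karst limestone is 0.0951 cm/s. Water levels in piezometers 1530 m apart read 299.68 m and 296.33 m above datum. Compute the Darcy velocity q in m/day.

0.180

Convert K: 0.0951 cm/s × 864 = 82.17 m/day.
Hydraulic gradient i = (299.68 − 296.33) / 1530 = 3.35 / 1530 = 0.002190.
Specific discharge q = K · i = 82.17 × 0.002190 = 0.1799 m/day.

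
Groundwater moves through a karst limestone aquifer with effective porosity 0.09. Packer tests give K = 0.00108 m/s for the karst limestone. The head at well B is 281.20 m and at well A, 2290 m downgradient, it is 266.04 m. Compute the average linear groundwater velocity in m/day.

Convert K: 0.00108 m/s × 86400 = 93.31 m/day.
Hydraulic gradient i = (281.20 − 266.04) / 2290 = 15.16 / 2290 = 0.006620.
Darcy flux q = K · i = 93.31 × 0.006620 = 0.6177 m/day.
Seepage velocity v = q / n_e = 0.6177 / 0.09 = 6.864 m/day.

6.86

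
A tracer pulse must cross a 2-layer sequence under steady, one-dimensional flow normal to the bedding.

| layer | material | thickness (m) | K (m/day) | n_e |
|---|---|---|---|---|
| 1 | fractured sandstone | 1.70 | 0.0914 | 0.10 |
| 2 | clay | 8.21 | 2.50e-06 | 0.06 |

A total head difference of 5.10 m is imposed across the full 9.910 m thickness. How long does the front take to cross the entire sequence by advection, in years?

1170

With flow normal to the layers, continuity requires the same specific discharge q through every layer.
Σ(b_i/K_i) = 1.70/0.0914 + 8.21/2.50e-06 = 3.284e+06 d.
q = Δh / Σ(b_i/K_i) = 5.10 / 3.284e+06 = 1.553e-06 m/day.
In each layer the seepage velocity is v_i = q/n_i, so the layer transit time is t_i = b_i·n_i / q:
  layer 1 (fractured sandstone): t_1 = 1.70 × 0.10 / 1.553e-06 = 1.095e+05 d
  layer 2 (clay): t_2 = 8.21 × 0.06 / 1.553e-06 = 3.172e+05 d
Total t = Σ t_i = 4.267e+05 days = 1168 years.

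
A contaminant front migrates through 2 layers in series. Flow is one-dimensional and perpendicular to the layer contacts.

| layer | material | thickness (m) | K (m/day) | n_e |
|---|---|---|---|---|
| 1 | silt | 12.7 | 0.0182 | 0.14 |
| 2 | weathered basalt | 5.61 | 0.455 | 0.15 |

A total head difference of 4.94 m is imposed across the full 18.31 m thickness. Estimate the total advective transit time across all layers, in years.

With flow normal to the layers, continuity requires the same specific discharge q through every layer.
Σ(b_i/K_i) = 12.7/0.0182 + 5.61/0.455 = 710.1 d.
q = Δh / Σ(b_i/K_i) = 4.94 / 710.1 = 0.006956 m/day.
In each layer the seepage velocity is v_i = q/n_i, so the layer transit time is t_i = b_i·n_i / q:
  layer 1 (silt): t_1 = 12.7 × 0.14 / 0.006956 = 255.6 d
  layer 2 (weathered basalt): t_2 = 5.61 × 0.15 / 0.006956 = 121.0 d
Total t = Σ t_i = 376.6 days = 1.031 years.

1.03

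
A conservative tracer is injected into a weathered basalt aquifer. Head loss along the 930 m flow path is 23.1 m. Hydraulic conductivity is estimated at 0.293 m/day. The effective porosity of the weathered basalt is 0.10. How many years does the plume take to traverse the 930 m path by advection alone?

35.0

Hydraulic gradient i = Δh / L = 23.1 / 930 = 0.02484.
Darcy flux q = K · i = 0.2930 × 0.02484 = 0.007278 m/day.
Seepage velocity v = q / n_e = 0.007278 / 0.10 = 0.07278 m/day.
Travel time t = L / v = 930 / 0.07278 = 12779 days = 34.99 years.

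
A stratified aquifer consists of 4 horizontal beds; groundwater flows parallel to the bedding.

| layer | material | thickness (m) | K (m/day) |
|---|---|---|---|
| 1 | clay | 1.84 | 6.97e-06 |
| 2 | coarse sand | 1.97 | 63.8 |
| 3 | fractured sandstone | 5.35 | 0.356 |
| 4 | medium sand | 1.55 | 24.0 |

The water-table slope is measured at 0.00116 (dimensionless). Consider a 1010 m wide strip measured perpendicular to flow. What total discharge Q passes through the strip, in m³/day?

193

Flow is parallel to layering, so each bed carries its own Darcy discharge and the transmissivities add.
Σ(K_i·b_i) = 6.97e-06×1.84 + 63.8×1.97 + 0.356×5.35 + 24.0×1.55 = 164.8 m²/day.
Hydraulic gradient i = 0.00116.
Q = Σ(K_i·b_i) · W · i = 164.8 × 1010 × 0.001160 = 193.1 m³/day.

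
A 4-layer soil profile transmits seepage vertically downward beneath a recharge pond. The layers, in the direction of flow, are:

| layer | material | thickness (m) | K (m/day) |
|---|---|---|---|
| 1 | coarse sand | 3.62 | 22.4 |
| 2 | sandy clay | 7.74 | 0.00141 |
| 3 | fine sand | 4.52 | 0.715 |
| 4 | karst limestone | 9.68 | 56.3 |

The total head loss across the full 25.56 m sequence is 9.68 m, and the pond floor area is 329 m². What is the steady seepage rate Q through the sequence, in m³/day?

Flow is perpendicular to layering, so the layers act in series and the equivalent K is the thickness-weighted harmonic mean.
Total thickness L = 3.62 + 7.74 + 4.52 + 9.68 = 25.56 m.
Σ(b_i/K_i) = 3.62/22.4 + 7.74/0.00141 + 4.52/0.715 + 9.68/56.3 = 5496 d.
K_eq = L / Σ(b_i/K_i) = 25.56 / 5496 = 0.004651 m/day.
Q = K_eq · A · (Δh/L) = 0.004651 × 329 × (9.68/25.56) = 0.5795 m³/day.

0.579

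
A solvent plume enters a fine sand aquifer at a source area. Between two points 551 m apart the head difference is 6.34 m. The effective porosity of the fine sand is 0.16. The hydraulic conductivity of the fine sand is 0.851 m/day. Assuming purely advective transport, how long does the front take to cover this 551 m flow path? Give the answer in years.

24.6

Hydraulic gradient i = Δh / L = 6.34 / 551 = 0.01151.
Darcy flux q = K · i = 0.8510 × 0.01151 = 0.009792 m/day.
Seepage velocity v = q / n_e = 0.009792 / 0.16 = 0.06120 m/day.
Travel time t = L / v = 551 / 0.06120 = 9003 days = 24.65 years.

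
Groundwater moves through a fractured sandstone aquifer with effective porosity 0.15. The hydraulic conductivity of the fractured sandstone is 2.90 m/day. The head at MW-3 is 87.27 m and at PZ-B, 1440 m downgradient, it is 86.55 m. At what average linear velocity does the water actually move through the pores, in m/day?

0.00967

Hydraulic gradient i = (87.27 − 86.55) / 1440 = 0.72 / 1440 = 0.0005000.
Darcy flux q = K · i = 2.900 × 0.0005000 = 0.001450 m/day.
Seepage velocity v = q / n_e = 0.001450 / 0.15 = 0.009667 m/day.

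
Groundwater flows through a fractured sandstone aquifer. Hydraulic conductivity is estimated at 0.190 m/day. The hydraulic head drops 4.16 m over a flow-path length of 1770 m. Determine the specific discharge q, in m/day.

Hydraulic gradient i = Δh / L = 4.16 / 1770 = 0.002350.
Specific discharge q = K · i = 0.1900 × 0.002350 = 0.0004466 m/day.

0.000447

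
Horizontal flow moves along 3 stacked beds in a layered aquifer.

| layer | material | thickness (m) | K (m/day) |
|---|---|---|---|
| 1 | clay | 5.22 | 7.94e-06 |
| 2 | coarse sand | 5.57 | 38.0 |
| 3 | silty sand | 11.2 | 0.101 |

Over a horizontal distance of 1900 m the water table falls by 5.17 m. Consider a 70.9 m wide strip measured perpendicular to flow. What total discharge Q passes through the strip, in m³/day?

41.1

Flow is parallel to layering, so each bed carries its own Darcy discharge and the transmissivities add.
Σ(K_i·b_i) = 7.94e-06×5.22 + 38.0×5.57 + 0.101×11.2 = 212.8 m²/day.
Hydraulic gradient i = Δh / L = 5.17 / 1900 = 0.002721.
Q = Σ(K_i·b_i) · W · i = 212.8 × 70.9 × 0.002721 = 41.05 m³/day.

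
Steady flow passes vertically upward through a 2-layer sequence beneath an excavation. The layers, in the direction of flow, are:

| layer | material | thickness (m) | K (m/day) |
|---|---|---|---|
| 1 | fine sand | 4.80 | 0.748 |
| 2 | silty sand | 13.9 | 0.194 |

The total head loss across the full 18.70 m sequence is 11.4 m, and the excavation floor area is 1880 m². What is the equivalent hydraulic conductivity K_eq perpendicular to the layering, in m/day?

0.240

Flow is perpendicular to layering, so the layers act in series and the equivalent K is the thickness-weighted harmonic mean.
Total thickness L = 4.80 + 13.9 = 18.70 m.
Σ(b_i/K_i) = 4.80/0.748 + 13.9/0.194 = 78.07 d.
K_eq = L / Σ(b_i/K_i) = 18.70 / 78.07 = 0.2395 m/day.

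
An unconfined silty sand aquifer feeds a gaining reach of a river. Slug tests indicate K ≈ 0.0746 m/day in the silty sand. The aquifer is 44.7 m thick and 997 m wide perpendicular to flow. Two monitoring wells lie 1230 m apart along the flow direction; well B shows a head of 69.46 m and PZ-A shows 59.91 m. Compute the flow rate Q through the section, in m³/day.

25.8

Cross-sectional area A = 997 × 44.7 = 44566 m².
Hydraulic gradient i = (69.46 − 59.91) / 1230 = 9.55 / 1230 = 0.007764.
Darcy's law: Q = K · A · i = 0.07460 × 44566 × 0.007764 = 25.81 m³/day.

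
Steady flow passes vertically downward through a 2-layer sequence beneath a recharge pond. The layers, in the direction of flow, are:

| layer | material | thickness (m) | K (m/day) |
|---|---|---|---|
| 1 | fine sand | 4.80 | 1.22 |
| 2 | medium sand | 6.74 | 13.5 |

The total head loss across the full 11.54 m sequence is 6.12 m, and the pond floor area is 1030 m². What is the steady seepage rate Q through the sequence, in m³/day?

1420

Flow is perpendicular to layering, so the layers act in series and the equivalent K is the thickness-weighted harmonic mean.
Total thickness L = 4.80 + 6.74 = 11.54 m.
Σ(b_i/K_i) = 4.80/1.22 + 6.74/13.5 = 4.434 d.
K_eq = L / Σ(b_i/K_i) = 11.54 / 4.434 = 2.603 m/day.
Q = K_eq · A · (Δh/L) = 2.603 × 1030 × (6.12/11.54) = 1422 m³/day.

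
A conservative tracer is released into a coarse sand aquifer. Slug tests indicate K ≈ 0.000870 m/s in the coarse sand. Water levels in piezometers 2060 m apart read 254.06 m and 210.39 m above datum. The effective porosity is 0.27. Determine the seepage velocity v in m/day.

Convert K: 0.000870 m/s × 86400 = 75.17 m/day.
Hydraulic gradient i = (254.06 − 210.39) / 2060 = 43.67 / 2060 = 0.02120.
Darcy flux q = K · i = 75.17 × 0.02120 = 1.593 m/day.
Seepage velocity v = q / n_e = 1.593 / 0.27 = 5.902 m/day.

5.90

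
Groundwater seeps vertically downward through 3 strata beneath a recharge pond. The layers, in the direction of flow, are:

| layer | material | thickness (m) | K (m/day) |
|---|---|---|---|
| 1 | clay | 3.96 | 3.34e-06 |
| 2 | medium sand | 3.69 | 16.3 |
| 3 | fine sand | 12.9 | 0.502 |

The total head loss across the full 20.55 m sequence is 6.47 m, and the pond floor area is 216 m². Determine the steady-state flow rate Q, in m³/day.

Flow is perpendicular to layering, so the layers act in series and the equivalent K is the thickness-weighted harmonic mean.
Total thickness L = 3.96 + 3.69 + 12.9 = 20.55 m.
Σ(b_i/K_i) = 3.96/3.34e-06 + 3.69/16.3 + 12.9/0.502 = 1.186e+06 d.
K_eq = L / Σ(b_i/K_i) = 20.55 / 1.186e+06 = 1.733e-05 m/day.
Q = K_eq · A · (Δh/L) = 1.733e-05 × 216 × (6.47/20.55) = 0.001179 m³/day.

0.00118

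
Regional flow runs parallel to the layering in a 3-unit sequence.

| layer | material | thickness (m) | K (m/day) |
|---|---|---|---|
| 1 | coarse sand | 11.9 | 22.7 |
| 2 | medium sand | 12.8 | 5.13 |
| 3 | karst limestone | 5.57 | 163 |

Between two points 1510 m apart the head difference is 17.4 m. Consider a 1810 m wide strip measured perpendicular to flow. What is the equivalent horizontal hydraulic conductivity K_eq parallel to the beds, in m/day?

Flow is parallel to layering, so each bed carries its own Darcy discharge and the transmissivities add.
Σ(K_i·b_i) = 22.7×11.9 + 5.13×12.8 + 163×5.57 = 1244 m²/day.
Total thickness b = 30.27 m, so K_eq = Σ(K_i·b_i)/b = 41.09 m/day.

41.1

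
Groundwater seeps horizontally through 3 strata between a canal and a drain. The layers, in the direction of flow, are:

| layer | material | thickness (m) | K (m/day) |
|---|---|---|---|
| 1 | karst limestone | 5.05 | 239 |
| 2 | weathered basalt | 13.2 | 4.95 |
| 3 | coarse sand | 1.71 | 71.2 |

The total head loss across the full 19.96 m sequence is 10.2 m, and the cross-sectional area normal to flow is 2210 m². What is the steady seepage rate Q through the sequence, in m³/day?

Flow is perpendicular to layering, so the layers act in series and the equivalent K is the thickness-weighted harmonic mean.
Total thickness L = 5.05 + 13.2 + 1.71 = 19.96 m.
Σ(b_i/K_i) = 5.05/239 + 13.2/4.95 + 1.71/71.2 = 2.712 d.
K_eq = L / Σ(b_i/K_i) = 19.96 / 2.712 = 7.360 m/day.
Q = K_eq · A · (Δh/L) = 7.360 × 2210 × (10.2/19.96) = 8313 m³/day.

8310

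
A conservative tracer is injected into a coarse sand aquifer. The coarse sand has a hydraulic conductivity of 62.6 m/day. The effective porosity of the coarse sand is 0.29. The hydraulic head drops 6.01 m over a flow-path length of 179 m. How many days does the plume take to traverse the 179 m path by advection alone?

Hydraulic gradient i = Δh / L = 6.01 / 179 = 0.03358.
Darcy flux q = K · i = 62.60 × 0.03358 = 2.102 m/day.
Seepage velocity v = q / n_e = 2.102 / 0.29 = 7.248 m/day.
Travel time t = L / v = 179 / 7.248 = 24.70 days.

24.7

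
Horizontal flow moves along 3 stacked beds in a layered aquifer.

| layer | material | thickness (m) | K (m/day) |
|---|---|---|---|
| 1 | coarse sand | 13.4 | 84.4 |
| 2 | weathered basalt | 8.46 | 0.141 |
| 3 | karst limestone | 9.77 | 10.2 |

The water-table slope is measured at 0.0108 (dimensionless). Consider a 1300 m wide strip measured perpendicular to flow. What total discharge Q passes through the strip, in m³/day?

17300

Flow is parallel to layering, so each bed carries its own Darcy discharge and the transmissivities add.
Σ(K_i·b_i) = 84.4×13.4 + 0.141×8.46 + 10.2×9.77 = 1232 m²/day.
Hydraulic gradient i = 0.0108.
Q = Σ(K_i·b_i) · W · i = 1232 × 1300 × 0.01080 = 17295 m³/day.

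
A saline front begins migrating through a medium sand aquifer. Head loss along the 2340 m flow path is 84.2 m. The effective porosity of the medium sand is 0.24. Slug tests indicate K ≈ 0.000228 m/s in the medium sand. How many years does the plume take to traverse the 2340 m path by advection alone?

2.17

Convert K: 0.000228 m/s × 86400 = 19.70 m/day.
Hydraulic gradient i = Δh / L = 84.2 / 2340 = 0.03598.
Darcy flux q = K · i = 19.70 × 0.03598 = 0.7088 m/day.
Seepage velocity v = q / n_e = 0.7088 / 0.24 = 2.953 m/day.
Travel time t = L / v = 2340 / 2.953 = 792.3 days = 2.169 years.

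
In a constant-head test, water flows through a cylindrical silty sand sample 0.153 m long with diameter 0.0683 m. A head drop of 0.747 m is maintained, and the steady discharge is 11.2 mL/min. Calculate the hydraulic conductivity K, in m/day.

Cross-sectional area A = π·(d/2)² = π × (0.0683/2)² = 0.003664 m².
Convert discharge: 11.2 mL/min = 1.867e-07 m³/s.
Darcy's law rearranged: K = Q·L / (A·Δh) = 1.867e-07 × 0.153 / (0.003664 × 0.747) = 1.044e-05 m/s = 0.9016 m/day.

0.902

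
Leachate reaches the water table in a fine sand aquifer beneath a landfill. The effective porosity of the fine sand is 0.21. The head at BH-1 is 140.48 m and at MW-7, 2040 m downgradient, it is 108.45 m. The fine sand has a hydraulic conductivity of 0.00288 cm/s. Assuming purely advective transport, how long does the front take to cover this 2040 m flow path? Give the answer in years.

30.0

Convert K: 0.00288 cm/s × 864 = 2.488 m/day.
Hydraulic gradient i = (140.48 − 108.45) / 2040 = 32.03 / 2040 = 0.01570.
Darcy flux q = K · i = 2.488 × 0.01570 = 0.03907 m/day.
Seepage velocity v = q / n_e = 0.03907 / 0.21 = 0.1860 m/day.
Travel time t = L / v = 2040 / 0.1860 = 10965 days = 30.02 years.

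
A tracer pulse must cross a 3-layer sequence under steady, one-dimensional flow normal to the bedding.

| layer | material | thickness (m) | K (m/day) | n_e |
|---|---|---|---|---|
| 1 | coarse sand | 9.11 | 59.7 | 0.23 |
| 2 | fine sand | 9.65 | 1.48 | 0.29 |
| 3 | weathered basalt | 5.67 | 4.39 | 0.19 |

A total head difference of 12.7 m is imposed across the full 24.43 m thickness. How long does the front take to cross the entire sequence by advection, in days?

3.74

With flow normal to the layers, continuity requires the same specific discharge q through every layer.
Σ(b_i/K_i) = 9.11/59.7 + 9.65/1.48 + 5.67/4.39 = 7.964 d.
q = Δh / Σ(b_i/K_i) = 12.7 / 7.964 = 1.595 m/day.
In each layer the seepage velocity is v_i = q/n_i, so the layer transit time is t_i = b_i·n_i / q:
  layer 1 (coarse sand): t_1 = 9.11 × 0.23 / 1.595 = 1.314 d
  layer 2 (fine sand): t_2 = 9.65 × 0.29 / 1.595 = 1.755 d
  layer 3 (weathered basalt): t_3 = 5.67 × 0.19 / 1.595 = 0.6756 d
Total t = Σ t_i = 3.745 days.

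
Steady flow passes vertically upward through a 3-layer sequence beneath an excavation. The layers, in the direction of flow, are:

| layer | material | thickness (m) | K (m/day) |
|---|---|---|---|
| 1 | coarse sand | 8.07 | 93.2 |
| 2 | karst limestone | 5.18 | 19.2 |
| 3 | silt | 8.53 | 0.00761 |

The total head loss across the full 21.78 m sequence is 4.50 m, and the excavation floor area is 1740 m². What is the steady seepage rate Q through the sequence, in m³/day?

Flow is perpendicular to layering, so the layers act in series and the equivalent K is the thickness-weighted harmonic mean.
Total thickness L = 8.07 + 5.18 + 8.53 = 21.78 m.
Σ(b_i/K_i) = 8.07/93.2 + 5.18/19.2 + 8.53/0.00761 = 1121 d.
K_eq = L / Σ(b_i/K_i) = 21.78 / 1121 = 0.01942 m/day.
Q = K_eq · A · (Δh/L) = 0.01942 × 1740 × (4.50/21.78) = 6.983 m³/day.

6.98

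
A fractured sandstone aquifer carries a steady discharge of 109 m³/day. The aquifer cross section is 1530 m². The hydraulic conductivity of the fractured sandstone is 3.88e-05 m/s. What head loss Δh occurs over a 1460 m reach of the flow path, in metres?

31.0

Convert K: 3.88e-05 m/s × 86400 = 3.352 m/day.
From Q = K·A·i, i = Q / (K·A) = 109 / (3.352 × 1530) = 0.02125.
Head loss Δh = i · L = 0.02125 × 1460 = 31.03 m.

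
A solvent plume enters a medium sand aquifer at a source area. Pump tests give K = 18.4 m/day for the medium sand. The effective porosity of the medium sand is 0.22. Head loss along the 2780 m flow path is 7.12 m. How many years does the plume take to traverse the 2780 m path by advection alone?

35.5

Hydraulic gradient i = Δh / L = 7.12 / 2780 = 0.002561.
Darcy flux q = K · i = 18.40 × 0.002561 = 0.04713 m/day.
Seepage velocity v = q / n_e = 0.04713 / 0.22 = 0.2142 m/day.
Travel time t = L / v = 2780 / 0.2142 = 12978 days = 35.53 years.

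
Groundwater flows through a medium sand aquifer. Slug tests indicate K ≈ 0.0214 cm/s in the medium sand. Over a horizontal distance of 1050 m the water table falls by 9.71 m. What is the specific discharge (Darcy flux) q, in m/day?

Convert K: 0.0214 cm/s × 864 = 18.49 m/day.
Hydraulic gradient i = Δh / L = 9.71 / 1050 = 0.009248.
Specific discharge q = K · i = 18.49 × 0.009248 = 0.1710 m/day.

0.171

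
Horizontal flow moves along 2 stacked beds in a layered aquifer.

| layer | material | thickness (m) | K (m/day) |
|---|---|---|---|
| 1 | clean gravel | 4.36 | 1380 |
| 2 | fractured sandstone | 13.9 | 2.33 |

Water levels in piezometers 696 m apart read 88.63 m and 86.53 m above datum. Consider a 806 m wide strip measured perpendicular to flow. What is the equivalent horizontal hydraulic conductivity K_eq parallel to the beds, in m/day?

Flow is parallel to layering, so each bed carries its own Darcy discharge and the transmissivities add.
Σ(K_i·b_i) = 1380×4.36 + 2.33×13.9 = 6049 m²/day.
Total thickness b = 18.26 m, so K_eq = Σ(K_i·b_i)/b = 331.3 m/day.

331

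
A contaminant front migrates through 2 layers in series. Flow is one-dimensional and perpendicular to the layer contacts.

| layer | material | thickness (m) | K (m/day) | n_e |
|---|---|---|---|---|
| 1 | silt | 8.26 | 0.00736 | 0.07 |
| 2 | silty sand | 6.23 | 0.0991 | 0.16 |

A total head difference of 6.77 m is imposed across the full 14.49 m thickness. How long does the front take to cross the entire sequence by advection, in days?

276

With flow normal to the layers, continuity requires the same specific discharge q through every layer.
Σ(b_i/K_i) = 8.26/0.00736 + 6.23/0.0991 = 1185 d.
q = Δh / Σ(b_i/K_i) = 6.77 / 1185 = 0.005712 m/day.
In each layer the seepage velocity is v_i = q/n_i, so the layer transit time is t_i = b_i·n_i / q:
  layer 1 (silt): t_1 = 8.26 × 0.07 / 0.005712 = 101.2 d
  layer 2 (silty sand): t_2 = 6.23 × 0.16 / 0.005712 = 174.5 d
Total t = Σ t_i = 275.7 days.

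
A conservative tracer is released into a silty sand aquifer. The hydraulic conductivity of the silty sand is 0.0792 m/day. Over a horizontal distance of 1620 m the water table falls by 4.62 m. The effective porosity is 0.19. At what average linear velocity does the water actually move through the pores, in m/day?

0.00119

Hydraulic gradient i = Δh / L = 4.62 / 1620 = 0.002852.
Darcy flux q = K · i = 0.07920 × 0.002852 = 0.0002259 m/day.
Seepage velocity v = q / n_e = 0.0002259 / 0.19 = 0.001189 m/day.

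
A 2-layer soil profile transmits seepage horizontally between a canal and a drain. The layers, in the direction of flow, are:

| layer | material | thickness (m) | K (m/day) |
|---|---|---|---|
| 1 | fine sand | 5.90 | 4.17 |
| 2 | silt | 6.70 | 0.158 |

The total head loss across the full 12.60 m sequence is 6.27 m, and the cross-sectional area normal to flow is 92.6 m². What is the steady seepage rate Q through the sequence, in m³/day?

Flow is perpendicular to layering, so the layers act in series and the equivalent K is the thickness-weighted harmonic mean.
Total thickness L = 5.90 + 6.70 = 12.60 m.
Σ(b_i/K_i) = 5.90/4.17 + 6.70/0.158 = 43.82 d.
K_eq = L / Σ(b_i/K_i) = 12.60 / 43.82 = 0.2875 m/day.
Q = K_eq · A · (Δh/L) = 0.2875 × 92.6 × (6.27/12.60) = 13.25 m³/day.

13.2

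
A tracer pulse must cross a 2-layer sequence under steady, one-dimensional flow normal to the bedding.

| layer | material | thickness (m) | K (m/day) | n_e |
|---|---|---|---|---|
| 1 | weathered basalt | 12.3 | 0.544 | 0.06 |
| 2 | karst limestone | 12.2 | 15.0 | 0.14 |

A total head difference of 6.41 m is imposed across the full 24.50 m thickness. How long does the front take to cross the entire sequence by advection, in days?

8.94

With flow normal to the layers, continuity requires the same specific discharge q through every layer.
Σ(b_i/K_i) = 12.3/0.544 + 12.2/15.0 = 23.42 d.
q = Δh / Σ(b_i/K_i) = 6.41 / 23.42 = 0.2737 m/day.
In each layer the seepage velocity is v_i = q/n_i, so the layer transit time is t_i = b_i·n_i / q:
  layer 1 (weathered basalt): t_1 = 12.3 × 0.06 / 0.2737 = 2.697 d
  layer 2 (karst limestone): t_2 = 12.2 × 0.14 / 0.2737 = 6.241 d
Total t = Σ t_i = 8.938 days.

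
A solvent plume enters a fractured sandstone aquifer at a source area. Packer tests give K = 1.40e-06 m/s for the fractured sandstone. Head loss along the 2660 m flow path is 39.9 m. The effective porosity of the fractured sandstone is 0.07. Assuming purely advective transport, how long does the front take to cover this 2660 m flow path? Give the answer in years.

Convert K: 1.40e-06 m/s × 86400 = 0.1210 m/day.
Hydraulic gradient i = Δh / L = 39.9 / 2660 = 0.01500.
Darcy flux q = K · i = 0.1210 × 0.01500 = 0.001814 m/day.
Seepage velocity v = q / n_e = 0.001814 / 0.07 = 0.02592 m/day.
Travel time t = L / v = 2660 / 0.02592 = 1.026e+05 days = 281.0 years.

281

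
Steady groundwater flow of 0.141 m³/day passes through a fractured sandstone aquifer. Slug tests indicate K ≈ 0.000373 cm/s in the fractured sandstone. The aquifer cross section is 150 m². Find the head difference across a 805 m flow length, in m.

2.35

Convert K: 0.000373 cm/s × 864 = 0.3223 m/day.
From Q = K·A·i, i = Q / (K·A) = 0.141 / (0.3223 × 150.0) = 0.002917.
Head loss Δh = i · L = 0.002917 × 805 = 2.348 m.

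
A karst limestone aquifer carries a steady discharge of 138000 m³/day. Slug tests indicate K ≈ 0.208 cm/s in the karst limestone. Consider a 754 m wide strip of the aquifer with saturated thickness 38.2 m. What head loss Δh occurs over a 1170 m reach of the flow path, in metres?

31.2

Convert K: 0.208 cm/s × 864 = 179.7 m/day.
Cross-sectional area A = 754 × 38.2 = 28803 m².
From Q = K·A·i, i = Q / (K·A) = 138000 / (179.7 × 28803) = 0.02666.
Head loss Δh = i · L = 0.02666 × 1170 = 31.19 m.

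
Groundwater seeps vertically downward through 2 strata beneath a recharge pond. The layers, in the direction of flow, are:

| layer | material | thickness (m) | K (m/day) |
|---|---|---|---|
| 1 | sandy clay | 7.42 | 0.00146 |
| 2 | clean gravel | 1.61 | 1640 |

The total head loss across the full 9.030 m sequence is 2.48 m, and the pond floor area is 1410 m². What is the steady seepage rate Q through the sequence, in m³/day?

0.688

Flow is perpendicular to layering, so the layers act in series and the equivalent K is the thickness-weighted harmonic mean.
Total thickness L = 7.42 + 1.61 = 9.030 m.
Σ(b_i/K_i) = 7.42/0.00146 + 1.61/1640 = 5082 d.
K_eq = L / Σ(b_i/K_i) = 9.030 / 5082 = 0.001777 m/day.
Q = K_eq · A · (Δh/L) = 0.001777 × 1410 × (2.48/9.030) = 0.6880 m³/day.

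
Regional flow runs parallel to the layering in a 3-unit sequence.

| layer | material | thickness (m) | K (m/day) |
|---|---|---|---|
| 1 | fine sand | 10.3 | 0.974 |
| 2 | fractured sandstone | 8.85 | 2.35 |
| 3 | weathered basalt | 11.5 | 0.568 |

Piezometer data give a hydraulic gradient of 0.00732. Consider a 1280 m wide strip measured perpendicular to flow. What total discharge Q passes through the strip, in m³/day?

Flow is parallel to layering, so each bed carries its own Darcy discharge and the transmissivities add.
Σ(K_i·b_i) = 0.974×10.3 + 2.35×8.85 + 0.568×11.5 = 37.36 m²/day.
Hydraulic gradient i = 0.00732.
Q = Σ(K_i·b_i) · W · i = 37.36 × 1280 × 0.007320 = 350.1 m³/day.

350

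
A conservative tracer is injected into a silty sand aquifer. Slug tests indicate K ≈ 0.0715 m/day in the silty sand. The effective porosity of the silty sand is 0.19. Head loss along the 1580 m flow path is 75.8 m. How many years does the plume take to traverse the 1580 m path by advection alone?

Hydraulic gradient i = Δh / L = 75.8 / 1580 = 0.04797.
Darcy flux q = K · i = 0.07150 × 0.04797 = 0.003430 m/day.
Seepage velocity v = q / n_e = 0.003430 / 0.19 = 0.01805 m/day.
Travel time t = L / v = 1580 / 0.01805 = 87517 days = 239.6 years.

240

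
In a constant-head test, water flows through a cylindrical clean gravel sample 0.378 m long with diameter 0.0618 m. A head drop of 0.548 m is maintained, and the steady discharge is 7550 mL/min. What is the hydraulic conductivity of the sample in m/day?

Cross-sectional area A = π·(d/2)² = π × (0.0618/2)² = 0.003000 m².
Convert discharge: 7550 mL/min = 0.0001258 m³/s.
Darcy's law rearranged: K = Q·L / (A·Δh) = 0.0001258 × 0.378 / (0.003000 × 0.548) = 0.02894 m/s = 2500 m/day.

2500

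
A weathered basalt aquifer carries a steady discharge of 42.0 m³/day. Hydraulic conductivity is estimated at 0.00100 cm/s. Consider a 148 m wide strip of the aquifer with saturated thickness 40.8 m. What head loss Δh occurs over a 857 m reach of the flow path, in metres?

6.90

Convert K: 0.00100 cm/s × 864 = 0.8640 m/day.
Cross-sectional area A = 148 × 40.8 = 6038 m².
From Q = K·A·i, i = Q / (K·A) = 42.0 / (0.8640 × 6038) = 0.008050.
Head loss Δh = i · L = 0.008050 × 857 = 6.899 m.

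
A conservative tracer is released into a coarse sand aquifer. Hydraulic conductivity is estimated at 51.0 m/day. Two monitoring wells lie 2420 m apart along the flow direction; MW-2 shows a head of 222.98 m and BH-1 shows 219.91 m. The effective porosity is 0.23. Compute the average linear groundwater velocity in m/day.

Hydraulic gradient i = (222.98 − 219.91) / 2420 = 3.07 / 2420 = 0.001269.
Darcy flux q = K · i = 51.00 × 0.001269 = 0.06470 m/day.
Seepage velocity v = q / n_e = 0.06470 / 0.23 = 0.2813 m/day.

0.281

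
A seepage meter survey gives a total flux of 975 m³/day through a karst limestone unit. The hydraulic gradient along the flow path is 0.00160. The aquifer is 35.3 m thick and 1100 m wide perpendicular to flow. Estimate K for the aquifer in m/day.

15.7

Cross-sectional area A = 1100 × 35.3 = 38830 m².
Hydraulic gradient i = 0.00160.
From Q = K·A·i, K = Q / (A·i) = 975 / (38830 × 0.001600) = 15.69 m/day.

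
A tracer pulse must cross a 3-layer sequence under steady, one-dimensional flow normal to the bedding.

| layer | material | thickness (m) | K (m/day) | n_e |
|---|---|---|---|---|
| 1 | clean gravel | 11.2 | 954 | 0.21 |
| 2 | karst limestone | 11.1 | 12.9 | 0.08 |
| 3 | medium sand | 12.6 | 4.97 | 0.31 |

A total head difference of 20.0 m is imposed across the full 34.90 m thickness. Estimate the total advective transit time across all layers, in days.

With flow normal to the layers, continuity requires the same specific discharge q through every layer.
Σ(b_i/K_i) = 11.2/954 + 11.1/12.9 + 12.6/4.97 = 3.407 d.
q = Δh / Σ(b_i/K_i) = 20.0 / 3.407 = 5.870 m/day.
In each layer the seepage velocity is v_i = q/n_i, so the layer transit time is t_i = b_i·n_i / q:
  layer 1 (clean gravel): t_1 = 11.2 × 0.21 / 5.870 = 0.4007 d
  layer 2 (karst limestone): t_2 = 11.1 × 0.08 / 5.870 = 0.1513 d
  layer 3 (medium sand): t_3 = 12.6 × 0.31 / 5.870 = 0.6655 d
Total t = Σ t_i = 1.217 days.

1.22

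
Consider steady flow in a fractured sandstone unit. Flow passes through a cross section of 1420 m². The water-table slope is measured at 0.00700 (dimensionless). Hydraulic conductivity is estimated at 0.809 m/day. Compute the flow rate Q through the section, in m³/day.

8.04

Hydraulic gradient i = 0.00700.
Darcy's law: Q = K · A · i = 0.8090 × 1420 × 0.007000 = 8.041 m³/day.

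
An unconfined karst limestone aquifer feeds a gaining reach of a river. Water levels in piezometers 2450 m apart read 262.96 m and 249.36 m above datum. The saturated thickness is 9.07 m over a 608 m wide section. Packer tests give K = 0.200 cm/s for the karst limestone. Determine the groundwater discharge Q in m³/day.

5290

Convert K: 0.200 cm/s × 864 = 172.8 m/day.
Cross-sectional area A = 608 × 9.07 = 5515 m².
Hydraulic gradient i = (262.96 − 249.36) / 2450 = 13.6 / 2450 = 0.005551.
Darcy's law: Q = K · A · i = 172.8 × 5515 × 0.005551 = 5290 m³/day.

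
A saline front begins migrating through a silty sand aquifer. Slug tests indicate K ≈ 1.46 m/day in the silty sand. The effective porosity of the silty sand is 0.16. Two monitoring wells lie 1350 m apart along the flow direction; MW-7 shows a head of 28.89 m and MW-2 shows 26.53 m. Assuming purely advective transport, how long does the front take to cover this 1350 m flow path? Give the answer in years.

232

Hydraulic gradient i = (28.89 − 26.53) / 1350 = 2.36 / 1350 = 0.001748.
Darcy flux q = K · i = 1.460 × 0.001748 = 0.002552 m/day.
Seepage velocity v = q / n_e = 0.002552 / 0.16 = 0.01595 m/day.
Travel time t = L / v = 1350 / 0.01595 = 84630 days = 231.7 years.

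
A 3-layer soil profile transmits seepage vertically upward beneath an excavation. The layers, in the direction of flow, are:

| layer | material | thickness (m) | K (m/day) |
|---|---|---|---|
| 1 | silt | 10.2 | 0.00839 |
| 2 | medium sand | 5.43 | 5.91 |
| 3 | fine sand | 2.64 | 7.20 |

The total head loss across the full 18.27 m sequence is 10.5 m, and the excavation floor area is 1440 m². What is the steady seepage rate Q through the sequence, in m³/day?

12.4

Flow is perpendicular to layering, so the layers act in series and the equivalent K is the thickness-weighted harmonic mean.
Total thickness L = 10.2 + 5.43 + 2.64 = 18.27 m.
Σ(b_i/K_i) = 10.2/0.00839 + 5.43/5.91 + 2.64/7.20 = 1217 d.
K_eq = L / Σ(b_i/K_i) = 18.27 / 1217 = 0.01501 m/day.
Q = K_eq · A · (Δh/L) = 0.01501 × 1440 × (10.5/18.27) = 12.42 m³/day.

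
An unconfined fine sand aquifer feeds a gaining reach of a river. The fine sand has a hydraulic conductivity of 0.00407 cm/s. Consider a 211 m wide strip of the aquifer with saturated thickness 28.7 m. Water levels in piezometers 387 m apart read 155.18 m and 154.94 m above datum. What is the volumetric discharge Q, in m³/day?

Convert K: 0.00407 cm/s × 864 = 3.516 m/day.
Cross-sectional area A = 211 × 28.7 = 6056 m².
Hydraulic gradient i = (155.18 − 154.94) / 387 = 0.24 / 387 = 0.0006202.
Darcy's law: Q = K · A · i = 3.516 × 6056 × 0.0006202 = 13.21 m³/day.

13.2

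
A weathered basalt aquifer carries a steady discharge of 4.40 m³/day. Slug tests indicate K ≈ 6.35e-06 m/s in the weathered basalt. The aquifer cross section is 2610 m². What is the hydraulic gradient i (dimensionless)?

0.00307

Convert K: 6.35e-06 m/s × 86400 = 0.5486 m/day.
From Q = K·A·i, i = Q / (K·A) = 4.40 / (0.5486 × 2610) = 0.003073.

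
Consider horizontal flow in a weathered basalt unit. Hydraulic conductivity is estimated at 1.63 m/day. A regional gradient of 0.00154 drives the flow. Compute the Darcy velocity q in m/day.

Hydraulic gradient i = 0.00154.
Specific discharge q = K · i = 1.630 × 0.001540 = 0.002510 m/day.

0.00251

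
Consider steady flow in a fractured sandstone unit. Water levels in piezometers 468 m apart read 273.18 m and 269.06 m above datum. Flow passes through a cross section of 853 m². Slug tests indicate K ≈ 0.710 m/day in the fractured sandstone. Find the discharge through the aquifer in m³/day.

5.33

Hydraulic gradient i = (273.18 − 269.06) / 468 = 4.12 / 468 = 0.008803.
Darcy's law: Q = K · A · i = 0.7100 × 853.0 × 0.008803 = 5.332 m³/day.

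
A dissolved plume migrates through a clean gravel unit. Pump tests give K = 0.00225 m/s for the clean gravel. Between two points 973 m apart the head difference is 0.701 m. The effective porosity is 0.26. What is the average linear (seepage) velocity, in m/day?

0.539

Convert K: 0.00225 m/s × 86400 = 194.4 m/day.
Hydraulic gradient i = Δh / L = 0.701 / 973 = 0.0007205.
Darcy flux q = K · i = 194.4 × 0.0007205 = 0.1401 m/day.
Seepage velocity v = q / n_e = 0.1401 / 0.26 = 0.5387 m/day.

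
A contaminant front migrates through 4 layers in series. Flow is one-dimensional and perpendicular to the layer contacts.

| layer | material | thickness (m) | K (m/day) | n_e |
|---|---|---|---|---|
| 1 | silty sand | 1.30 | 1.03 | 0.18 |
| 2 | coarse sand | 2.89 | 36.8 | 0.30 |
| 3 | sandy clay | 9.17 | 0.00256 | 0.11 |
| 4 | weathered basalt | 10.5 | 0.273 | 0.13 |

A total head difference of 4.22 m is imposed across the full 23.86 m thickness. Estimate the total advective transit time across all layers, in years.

With flow normal to the layers, continuity requires the same specific discharge q through every layer.
Σ(b_i/K_i) = 1.30/1.03 + 2.89/36.8 + 9.17/0.00256 + 10.5/0.273 = 3622 d.
q = Δh / Σ(b_i/K_i) = 4.22 / 3622 = 0.001165 m/day.
In each layer the seepage velocity is v_i = q/n_i, so the layer transit time is t_i = b_i·n_i / q:
  layer 1 (silty sand): t_1 = 1.30 × 0.18 / 0.001165 = 200.8 d
  layer 2 (coarse sand): t_2 = 2.89 × 0.30 / 0.001165 = 744.1 d
  layer 3 (sandy clay): t_3 = 9.17 × 0.11 / 0.001165 = 865.7 d
  layer 4 (weathered basalt): t_4 = 10.5 × 0.13 / 0.001165 = 1172 d
Total t = Σ t_i = 2982 days = 8.165 years.

8.16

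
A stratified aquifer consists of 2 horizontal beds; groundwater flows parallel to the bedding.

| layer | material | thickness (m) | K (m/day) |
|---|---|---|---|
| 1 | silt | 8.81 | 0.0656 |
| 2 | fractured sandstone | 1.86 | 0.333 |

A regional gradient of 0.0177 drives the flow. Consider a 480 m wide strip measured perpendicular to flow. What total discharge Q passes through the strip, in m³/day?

10.2

Flow is parallel to layering, so each bed carries its own Darcy discharge and the transmissivities add.
Σ(K_i·b_i) = 0.0656×8.81 + 0.333×1.86 = 1.197 m²/day.
Hydraulic gradient i = 0.0177.
Q = Σ(K_i·b_i) · W · i = 1.197 × 480 × 0.01770 = 10.17 m³/day.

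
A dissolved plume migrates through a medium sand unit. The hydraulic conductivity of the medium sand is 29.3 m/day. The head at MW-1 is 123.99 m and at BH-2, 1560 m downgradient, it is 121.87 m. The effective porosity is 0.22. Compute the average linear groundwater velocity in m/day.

0.181

Hydraulic gradient i = (123.99 − 121.87) / 1560 = 2.12 / 1560 = 0.001359.
Darcy flux q = K · i = 29.30 × 0.001359 = 0.03982 m/day.
Seepage velocity v = q / n_e = 0.03982 / 0.22 = 0.1810 m/day.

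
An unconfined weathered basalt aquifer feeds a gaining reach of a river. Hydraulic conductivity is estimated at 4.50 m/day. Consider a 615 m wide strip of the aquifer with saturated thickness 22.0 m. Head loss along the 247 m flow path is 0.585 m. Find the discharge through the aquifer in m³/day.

Cross-sectional area A = 615 × 22.0 = 13530 m².
Hydraulic gradient i = Δh / L = 0.585 / 247 = 0.002368.
Darcy's law: Q = K · A · i = 4.500 × 13530 × 0.002368 = 144.2 m³/day.

144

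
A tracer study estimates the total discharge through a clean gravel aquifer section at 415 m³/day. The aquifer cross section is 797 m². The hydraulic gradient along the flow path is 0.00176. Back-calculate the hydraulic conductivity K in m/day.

296

Hydraulic gradient i = 0.00176.
From Q = K·A·i, K = Q / (A·i) = 415 / (797.0 × 0.001760) = 295.9 m/day.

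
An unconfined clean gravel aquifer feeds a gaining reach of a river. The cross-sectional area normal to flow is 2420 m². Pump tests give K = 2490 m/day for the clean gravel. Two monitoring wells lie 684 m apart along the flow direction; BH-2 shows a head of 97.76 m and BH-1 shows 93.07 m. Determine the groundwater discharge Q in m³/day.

41300

Hydraulic gradient i = (97.76 − 93.07) / 684 = 4.69 / 684 = 0.006857.
Darcy's law: Q = K · A · i = 2490 × 2420 × 0.006857 = 41317 m³/day.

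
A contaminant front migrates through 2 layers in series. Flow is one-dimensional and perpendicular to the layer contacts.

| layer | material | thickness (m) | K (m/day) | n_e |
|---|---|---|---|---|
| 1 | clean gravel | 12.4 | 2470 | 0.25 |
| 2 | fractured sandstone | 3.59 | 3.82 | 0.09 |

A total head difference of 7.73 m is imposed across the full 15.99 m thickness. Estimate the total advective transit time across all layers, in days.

0.418

With flow normal to the layers, continuity requires the same specific discharge q through every layer.
Σ(b_i/K_i) = 12.4/2470 + 3.59/3.82 = 0.9448 d.
q = Δh / Σ(b_i/K_i) = 7.73 / 0.9448 = 8.182 m/day.
In each layer the seepage velocity is v_i = q/n_i, so the layer transit time is t_i = b_i·n_i / q:
  layer 1 (clean gravel): t_1 = 12.4 × 0.25 / 8.182 = 0.3789 d
  layer 2 (fractured sandstone): t_2 = 3.59 × 0.09 / 8.182 = 0.03949 d
Total t = Σ t_i = 0.4184 days.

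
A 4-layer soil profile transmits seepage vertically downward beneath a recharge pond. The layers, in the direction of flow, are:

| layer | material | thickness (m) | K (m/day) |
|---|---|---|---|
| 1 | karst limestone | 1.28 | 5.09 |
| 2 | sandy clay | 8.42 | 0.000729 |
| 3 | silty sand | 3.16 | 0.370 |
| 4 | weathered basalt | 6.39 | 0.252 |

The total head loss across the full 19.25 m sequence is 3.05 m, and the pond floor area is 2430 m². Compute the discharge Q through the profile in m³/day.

Flow is perpendicular to layering, so the layers act in series and the equivalent K is the thickness-weighted harmonic mean.
Total thickness L = 1.28 + 8.42 + 3.16 + 6.39 = 19.25 m.
Σ(b_i/K_i) = 1.28/5.09 + 8.42/0.000729 + 3.16/0.370 + 6.39/0.252 = 11584 d.
K_eq = L / Σ(b_i/K_i) = 19.25 / 11584 = 0.001662 m/day.
Q = K_eq · A · (Δh/L) = 0.001662 × 2430 × (3.05/19.25) = 0.6398 m³/day.

0.640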